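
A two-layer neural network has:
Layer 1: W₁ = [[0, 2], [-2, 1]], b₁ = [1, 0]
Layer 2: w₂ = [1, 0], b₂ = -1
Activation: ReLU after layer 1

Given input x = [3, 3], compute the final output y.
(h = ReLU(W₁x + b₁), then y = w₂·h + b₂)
y = 6

Layer 1 pre-activation: z₁ = [7, -3]
After ReLU: h = [7, 0]
Layer 2 output: y = 1×7 + 0×0 + -1 = 6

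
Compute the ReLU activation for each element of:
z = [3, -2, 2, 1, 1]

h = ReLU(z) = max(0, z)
h = [3, 0, 2, 1, 1]

ReLU applied element-wise: max(0,3)=3, max(0,-2)=0, max(0,2)=2, max(0,1)=1, max(0,1)=1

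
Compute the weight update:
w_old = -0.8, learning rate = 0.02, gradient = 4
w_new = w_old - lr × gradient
w_new = -0.88

w_new = w - η·∂L/∂w = -0.8 - 0.02×(4) = -0.8 - (0.08) = -0.88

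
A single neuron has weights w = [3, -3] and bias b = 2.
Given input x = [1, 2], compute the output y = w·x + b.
y = -1

y = (3)(1) + (-3)(2) + 2 = -1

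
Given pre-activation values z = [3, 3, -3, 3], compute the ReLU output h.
h = [3, 3, 0, 3]

ReLU applied element-wise: max(0,3)=3, max(0,3)=3, max(0,-3)=0, max(0,3)=3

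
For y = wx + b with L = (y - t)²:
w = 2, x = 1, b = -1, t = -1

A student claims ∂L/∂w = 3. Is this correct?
Incorrect

y = (2)(1) + -1 = 1
∂L/∂y = 2(y - t) = 2(1 - -1) = 4
∂y/∂w = x = 1
∂L/∂w = 4 × 1 = 4

Claimed value: 3
Incorrect: The correct gradient is 4.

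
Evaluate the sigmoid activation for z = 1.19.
0.7667

sigmoid(1.19) = 1/(1 + e^(-1.19)) = 1/(1 + 0.3042) = 0.7667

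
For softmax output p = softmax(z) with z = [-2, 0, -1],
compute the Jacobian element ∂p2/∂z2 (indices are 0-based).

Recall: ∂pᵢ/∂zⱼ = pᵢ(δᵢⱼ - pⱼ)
∂p2/∂z2 = 0.1848

p = softmax(z) = [0.09003, 0.6652, 0.2447]
p2 = 0.2447

∂p2/∂z2 = p2(1 - p2) = 0.2447 × (1 - 0.2447) = 0.1848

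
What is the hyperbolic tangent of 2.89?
0.9938

tanh(2.89) = (e^(2.89) - e^(-2.89))/(e^(2.89) + e^(-2.89)) = 0.9938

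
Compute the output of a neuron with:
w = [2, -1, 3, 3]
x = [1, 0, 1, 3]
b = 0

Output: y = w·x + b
y = 14

y = (2)(1) + (-1)(0) + (3)(1) + (3)(3) + 0 = 14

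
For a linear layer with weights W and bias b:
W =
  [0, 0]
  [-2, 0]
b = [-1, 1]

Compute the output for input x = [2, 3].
y = [-1, -3]

Wx = [0×2 + 0×3, -2×2 + 0×3]
   = [0, -4]
y = Wx + b = [0 + -1, -4 + 1] = [-1, -3]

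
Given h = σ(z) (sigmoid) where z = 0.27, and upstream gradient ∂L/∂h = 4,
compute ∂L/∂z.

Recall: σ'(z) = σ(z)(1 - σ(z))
∂L/∂z = 0.982

σ(0.27) = 0.5671
σ'(0.27) = σ(0.27)(1 - σ(0.27)) = 0.5671 × 0.4329 = 0.2455
∂L/∂z = ∂L/∂h · σ'(z) = 4 × 0.2455 = 0.982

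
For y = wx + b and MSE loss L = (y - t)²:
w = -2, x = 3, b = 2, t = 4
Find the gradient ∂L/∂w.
∂L/∂w = -48

y = wx + b = (-2)(3) + 2 = -4
∂L/∂y = 2(y - t) = 2(-4 - 4) = -16
∂y/∂w = x = 3
∂L/∂w = ∂L/∂y · ∂y/∂w = -16 × 3 = -48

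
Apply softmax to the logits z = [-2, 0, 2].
p = [0.0159, 0.1173, 0.8668]

exp(z) = [0.1353, 1, 7.389]
Sum = 8.524
p = [0.0159, 0.1173, 0.8668]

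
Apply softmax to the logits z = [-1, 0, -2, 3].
p = [0.017, 0.0463, 0.0063, 0.9304]

exp(z) = [0.3679, 1, 0.1353, 20.09]
Sum = 21.59
p = [0.017, 0.0463, 0.0063, 0.9304]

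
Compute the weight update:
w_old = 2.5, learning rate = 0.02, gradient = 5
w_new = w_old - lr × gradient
w_new = 2.4

w_new = w - η·∂L/∂w = 2.5 - 0.02×(5) = 2.5 - (0.1) = 2.4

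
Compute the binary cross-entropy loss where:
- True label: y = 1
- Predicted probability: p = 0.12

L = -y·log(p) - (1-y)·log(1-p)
L = 2.12

L = -1·log(0.12) - 0·log(0.88) = -log(0.12) = 2.12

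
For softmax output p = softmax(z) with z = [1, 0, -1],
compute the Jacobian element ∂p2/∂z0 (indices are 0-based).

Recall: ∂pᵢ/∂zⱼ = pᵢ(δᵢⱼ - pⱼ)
∂p2/∂z0 = -0.05989

p = softmax(z) = [0.6652, 0.2447, 0.09003]
p2 = 0.09003, p0 = 0.6652

∂p2/∂z0 = -p2 × p0 = -0.09003 × 0.6652 = -0.05989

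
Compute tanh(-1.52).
-0.9087

tanh(-1.52) = (e^(-1.52) - e^(1.52))/(e^(-1.52) + e^(1.52)) = -0.9087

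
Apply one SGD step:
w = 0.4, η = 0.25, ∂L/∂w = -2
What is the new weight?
w_new = 0.9

w_new = w - η·∂L/∂w = 0.4 - 0.25×(-2) = 0.4 - (-0.5) = 0.9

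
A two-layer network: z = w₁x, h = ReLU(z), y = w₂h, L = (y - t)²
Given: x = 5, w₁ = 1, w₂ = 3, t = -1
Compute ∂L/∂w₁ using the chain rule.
∂L/∂w₁ = 480

Forward pass:
z = w₁x = 1×5 = 5
h = ReLU(5) = 5
y = w₂h = 3×5 = 15

Backward pass:
∂L/∂y = 2(y - t) = 2(15 - -1) = 32
∂y/∂h = w₂ = 3
∂h/∂z = 1 (ReLU derivative)
∂z/∂w₁ = x = 5

∂L/∂w₁ = 32 × 3 × 1 × 5 = 480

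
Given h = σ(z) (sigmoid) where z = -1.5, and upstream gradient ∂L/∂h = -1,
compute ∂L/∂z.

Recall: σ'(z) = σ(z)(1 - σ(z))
∂L/∂z = -0.1491

σ(-1.5) = 0.1824
σ'(-1.5) = σ(-1.5)(1 - σ(-1.5)) = 0.1824 × 0.8176 = 0.1491
∂L/∂z = ∂L/∂h · σ'(z) = -1 × 0.1491 = -0.1491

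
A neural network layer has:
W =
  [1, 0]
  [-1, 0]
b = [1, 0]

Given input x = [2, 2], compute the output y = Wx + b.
y = [3, -2]

Wx = [1×2 + 0×2, -1×2 + 0×2]
   = [2, -2]
y = Wx + b = [2 + 1, -2 + 0] = [3, -2]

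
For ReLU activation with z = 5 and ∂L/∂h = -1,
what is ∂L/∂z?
∂L/∂z = -1

h = ReLU(5) = 5
Since z > 0: ∂h/∂z = 1
∂L/∂z = ∂L/∂h · ∂h/∂z = -1 × 1 = -1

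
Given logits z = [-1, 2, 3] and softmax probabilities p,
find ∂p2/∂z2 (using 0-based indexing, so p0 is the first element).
∂p2/∂z2 = 0.201

p = softmax(z) = [0.01321, 0.2654, 0.7214]
p2 = 0.7214

∂p2/∂z2 = p2(1 - p2) = 0.7214 × (1 - 0.7214) = 0.201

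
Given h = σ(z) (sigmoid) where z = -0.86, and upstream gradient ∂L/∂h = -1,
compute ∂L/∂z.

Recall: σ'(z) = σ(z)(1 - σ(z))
∂L/∂z = -0.2089

σ(-0.86) = 0.2973
σ'(-0.86) = σ(-0.86)(1 - σ(-0.86)) = 0.2973 × 0.7027 = 0.2089
∂L/∂z = ∂L/∂h · σ'(z) = -1 × 0.2089 = -0.2089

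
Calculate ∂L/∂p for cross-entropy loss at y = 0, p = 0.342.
∂L/∂p = 1.52

∂L/∂p = -y/p + (1-y)/(1-p) = 0 + 1/0.658 = 1.52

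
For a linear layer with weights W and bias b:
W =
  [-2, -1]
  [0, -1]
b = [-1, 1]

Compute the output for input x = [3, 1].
y = [-8, 0]

Wx = [-2×3 + -1×1, 0×3 + -1×1]
   = [-7, -1]
y = Wx + b = [-7 + -1, -1 + 1] = [-8, 0]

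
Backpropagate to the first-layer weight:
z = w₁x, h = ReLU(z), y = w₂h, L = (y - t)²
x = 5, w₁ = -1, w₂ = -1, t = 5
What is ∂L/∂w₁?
∂L/∂w₁ = 0

Forward pass:
z = w₁x = -1×5 = -5
h = ReLU(-5) = 0
y = w₂h = -1×0 = 0

Backward pass:
∂L/∂y = 2(y - t) = 2(0 - 5) = -10
∂y/∂h = w₂ = -1
∂h/∂z = 0 (ReLU derivative)
∂z/∂w₁ = x = 5

∂L/∂w₁ = -10 × -1 × 0 × 5 = 0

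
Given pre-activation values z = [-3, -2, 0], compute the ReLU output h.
h = [0, 0, 0]

ReLU applied element-wise: max(0,-3)=0, max(0,-2)=0, max(0,0)=0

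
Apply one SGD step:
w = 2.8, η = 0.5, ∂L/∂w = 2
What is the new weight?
w_new = 1.8

w_new = w - η·∂L/∂w = 2.8 - 0.5×(2) = 2.8 - (1) = 1.8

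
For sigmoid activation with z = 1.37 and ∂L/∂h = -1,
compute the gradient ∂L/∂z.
∂L/∂z = -0.1616

σ(1.37) = 0.7974
σ'(1.37) = σ(1.37)(1 - σ(1.37)) = 0.7974 × 0.2026 = 0.1616
∂L/∂z = ∂L/∂h · σ'(z) = -1 × 0.1616 = -0.1616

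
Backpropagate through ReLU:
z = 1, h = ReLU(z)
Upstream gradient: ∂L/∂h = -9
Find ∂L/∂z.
∂L/∂z = -9

h = ReLU(1) = 1
Since z > 0: ∂h/∂z = 1
∂L/∂z = ∂L/∂h · ∂h/∂z = -9 × 1 = -9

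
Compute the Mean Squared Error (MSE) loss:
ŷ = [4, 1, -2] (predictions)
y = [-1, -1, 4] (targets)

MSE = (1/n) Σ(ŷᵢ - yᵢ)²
MSE = 21.67

MSE = (1/3)((4--1)² + (1--1)² + (-2-4)²) = (1/3)(25 + 4 + 36) = 21.67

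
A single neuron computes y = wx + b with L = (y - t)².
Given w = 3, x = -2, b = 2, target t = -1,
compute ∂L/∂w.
∂L/∂w = 12

y = wx + b = (3)(-2) + 2 = -4
∂L/∂y = 2(y - t) = 2(-4 - -1) = -6
∂y/∂w = x = -2
∂L/∂w = ∂L/∂y · ∂y/∂w = -6 × -2 = 12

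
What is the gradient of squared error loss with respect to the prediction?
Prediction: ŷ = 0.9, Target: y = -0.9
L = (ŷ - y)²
∂L/∂ŷ = 3.6

∂L/∂ŷ = 2(ŷ - y) = 2(0.9 - -0.9) = 2(1.8) = 3.6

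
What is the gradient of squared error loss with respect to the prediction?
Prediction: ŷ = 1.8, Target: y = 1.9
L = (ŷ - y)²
∂L/∂ŷ = -0.2

∂L/∂ŷ = 2(ŷ - y) = 2(1.8 - 1.9) = 2(-0.1) = -0.2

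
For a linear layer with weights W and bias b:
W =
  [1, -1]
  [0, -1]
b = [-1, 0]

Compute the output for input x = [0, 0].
y = [-1, 0]

Wx = [1×0 + -1×0, 0×0 + -1×0]
   = [0, 0]
y = Wx + b = [0 + -1, 0 + 0] = [-1, 0]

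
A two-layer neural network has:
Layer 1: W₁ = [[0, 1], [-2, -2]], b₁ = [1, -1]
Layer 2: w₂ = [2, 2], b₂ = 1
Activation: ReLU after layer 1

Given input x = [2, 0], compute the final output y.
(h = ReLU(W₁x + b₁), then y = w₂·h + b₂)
y = 3

Layer 1 pre-activation: z₁ = [1, -5]
After ReLU: h = [1, 0]
Layer 2 output: y = 2×1 + 2×0 + 1 = 3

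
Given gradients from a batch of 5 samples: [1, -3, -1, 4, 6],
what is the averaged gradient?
Average gradient = 1.4

Average = (1/5)(1 + -3 + -1 + 4 + 6) = 7/5 = 1.4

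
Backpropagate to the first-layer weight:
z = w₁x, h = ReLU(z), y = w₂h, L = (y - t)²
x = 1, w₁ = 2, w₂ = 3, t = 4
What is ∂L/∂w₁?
∂L/∂w₁ = 12

Forward pass:
z = w₁x = 2×1 = 2
h = ReLU(2) = 2
y = w₂h = 3×2 = 6

Backward pass:
∂L/∂y = 2(y - t) = 2(6 - 4) = 4
∂y/∂h = w₂ = 3
∂h/∂z = 1 (ReLU derivative)
∂z/∂w₁ = x = 1

∂L/∂w₁ = 4 × 3 × 1 × 1 = 12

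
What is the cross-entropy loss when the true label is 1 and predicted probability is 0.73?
L = 0.3147

L = -1·log(0.73) - 0·log(0.27) = -log(0.73) = 0.3147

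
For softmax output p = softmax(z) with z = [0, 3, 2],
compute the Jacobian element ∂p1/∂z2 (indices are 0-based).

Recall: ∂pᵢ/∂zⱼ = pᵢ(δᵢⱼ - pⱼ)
∂p1/∂z2 = -0.183

p = softmax(z) = [0.03512, 0.7054, 0.2595]
p1 = 0.7054, p2 = 0.2595

∂p1/∂z2 = -p1 × p2 = -0.7054 × 0.2595 = -0.183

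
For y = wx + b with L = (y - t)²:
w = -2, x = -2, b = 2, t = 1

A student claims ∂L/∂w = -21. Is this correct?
Incorrect

y = (-2)(-2) + 2 = 6
∂L/∂y = 2(y - t) = 2(6 - 1) = 10
∂y/∂w = x = -2
∂L/∂w = 10 × -2 = -20

Claimed value: -21
Incorrect: The correct gradient is -20.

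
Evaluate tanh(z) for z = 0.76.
0.6411

tanh(0.76) = (e^(0.76) - e^(-0.76))/(e^(0.76) + e^(-0.76)) = 0.6411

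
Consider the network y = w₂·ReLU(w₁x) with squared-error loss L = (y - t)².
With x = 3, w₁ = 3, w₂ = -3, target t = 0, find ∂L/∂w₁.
∂L/∂w₁ = 486

Forward pass:
z = w₁x = 3×3 = 9
h = ReLU(9) = 9
y = w₂h = -3×9 = -27

Backward pass:
∂L/∂y = 2(y - t) = 2(-27 - 0) = -54
∂y/∂h = w₂ = -3
∂h/∂z = 1 (ReLU derivative)
∂z/∂w₁ = x = 3

∂L/∂w₁ = -54 × -3 × 1 × 3 = 486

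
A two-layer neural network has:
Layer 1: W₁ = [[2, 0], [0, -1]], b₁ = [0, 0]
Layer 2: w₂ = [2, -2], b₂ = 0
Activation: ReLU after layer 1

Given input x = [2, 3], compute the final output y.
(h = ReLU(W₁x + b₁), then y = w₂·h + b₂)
y = 8

Layer 1 pre-activation: z₁ = [4, -3]
After ReLU: h = [4, 0]
Layer 2 output: y = 2×4 + -2×0 + 0 = 8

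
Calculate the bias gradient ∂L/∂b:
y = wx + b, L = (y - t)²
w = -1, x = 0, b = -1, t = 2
∂L/∂b = -6

y = wx + b = (-1)(0) + -1 = -1
∂L/∂y = 2(y - t) = 2(-1 - 2) = -6
∂y/∂b = 1
∂L/∂b = ∂L/∂y · ∂y/∂b = -6 × 1 = -6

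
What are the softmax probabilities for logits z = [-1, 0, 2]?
p = [0.042, 0.1142, 0.8438]

exp(z) = [0.3679, 1, 7.389]
Sum = 8.757
p = [0.042, 0.1142, 0.8438]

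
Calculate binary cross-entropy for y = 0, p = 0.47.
L = 0.6349

L = -0·log(0.47) - 1·log(0.53) = -log(0.53) = 0.6349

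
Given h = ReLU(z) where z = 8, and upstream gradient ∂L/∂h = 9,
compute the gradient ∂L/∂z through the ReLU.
∂L/∂z = 9

h = ReLU(8) = 8
Since z > 0: ∂h/∂z = 1
∂L/∂z = ∂L/∂h · ∂h/∂z = 9 × 1 = 9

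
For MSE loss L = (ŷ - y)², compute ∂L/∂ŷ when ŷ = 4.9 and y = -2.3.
∂L/∂ŷ = 14.4

∂L/∂ŷ = 2(ŷ - y) = 2(4.9 - -2.3) = 2(7.2) = 14.4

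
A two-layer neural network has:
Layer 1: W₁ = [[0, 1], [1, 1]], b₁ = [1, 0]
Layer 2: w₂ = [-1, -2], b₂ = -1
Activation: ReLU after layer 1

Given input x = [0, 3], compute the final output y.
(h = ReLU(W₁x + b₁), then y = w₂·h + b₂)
y = -11

Layer 1 pre-activation: z₁ = [4, 3]
After ReLU: h = [4, 3]
Layer 2 output: y = -1×4 + -2×3 + -1 = -11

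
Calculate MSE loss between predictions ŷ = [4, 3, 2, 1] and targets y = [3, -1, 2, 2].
MSE = 4.5

MSE = (1/4)((4-3)² + (3--1)² + (2-2)² + (1-2)²) = (1/4)(1 + 16 + 0 + 1) = 4.5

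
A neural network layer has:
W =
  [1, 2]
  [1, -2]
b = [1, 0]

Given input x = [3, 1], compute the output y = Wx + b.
y = [6, 1]

Wx = [1×3 + 2×1, 1×3 + -2×1]
   = [5, 1]
y = Wx + b = [5 + 1, 1 + 0] = [6, 1]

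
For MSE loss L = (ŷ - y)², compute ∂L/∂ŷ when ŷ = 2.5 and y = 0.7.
∂L/∂ŷ = 3.6

∂L/∂ŷ = 2(ŷ - y) = 2(2.5 - 0.7) = 2(1.8) = 3.6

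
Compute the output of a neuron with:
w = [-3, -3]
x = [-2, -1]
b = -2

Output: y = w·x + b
y = 7

y = (-3)(-2) + (-3)(-1) + -2 = 7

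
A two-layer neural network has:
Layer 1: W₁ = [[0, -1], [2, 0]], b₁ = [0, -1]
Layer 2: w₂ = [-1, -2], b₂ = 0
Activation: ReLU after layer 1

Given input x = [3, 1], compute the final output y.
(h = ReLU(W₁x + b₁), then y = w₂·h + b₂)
y = -10

Layer 1 pre-activation: z₁ = [-1, 5]
After ReLU: h = [0, 5]
Layer 2 output: y = -1×0 + -2×5 + 0 = -10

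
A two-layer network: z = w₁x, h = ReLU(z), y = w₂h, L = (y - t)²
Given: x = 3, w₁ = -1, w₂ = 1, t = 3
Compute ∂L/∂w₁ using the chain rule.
∂L/∂w₁ = 0

Forward pass:
z = w₁x = -1×3 = -3
h = ReLU(-3) = 0
y = w₂h = 1×0 = 0

Backward pass:
∂L/∂y = 2(y - t) = 2(0 - 3) = -6
∂y/∂h = w₂ = 1
∂h/∂z = 0 (ReLU derivative)
∂z/∂w₁ = x = 3

∂L/∂w₁ = -6 × 1 × 0 × 3 = 0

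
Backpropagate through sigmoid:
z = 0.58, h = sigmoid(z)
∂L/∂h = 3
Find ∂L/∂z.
∂L/∂z = 0.6903

σ(0.58) = 0.6411
σ'(0.58) = σ(0.58)(1 - σ(0.58)) = 0.6411 × 0.3589 = 0.2301
∂L/∂z = ∂L/∂h · σ'(z) = 3 × 0.2301 = 0.6903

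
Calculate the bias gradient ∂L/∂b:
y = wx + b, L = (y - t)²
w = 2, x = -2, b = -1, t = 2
∂L/∂b = -14

y = wx + b = (2)(-2) + -1 = -5
∂L/∂y = 2(y - t) = 2(-5 - 2) = -14
∂y/∂b = 1
∂L/∂b = ∂L/∂y · ∂y/∂b = -14 × 1 = -14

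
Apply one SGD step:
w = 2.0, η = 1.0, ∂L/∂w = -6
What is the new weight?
w_new = 8

w_new = w - η·∂L/∂w = 2.0 - 1.0×(-6) = 2.0 - (-6) = 8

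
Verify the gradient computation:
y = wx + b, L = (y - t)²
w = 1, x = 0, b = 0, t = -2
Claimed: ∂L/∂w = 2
Incorrect

y = (1)(0) + 0 = 0
∂L/∂y = 2(y - t) = 2(0 - -2) = 4
∂y/∂w = x = 0
∂L/∂w = 4 × 0 = 0

Claimed value: 2
Incorrect: The correct gradient is 0.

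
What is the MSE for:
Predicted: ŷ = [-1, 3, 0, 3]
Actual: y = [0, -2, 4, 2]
MSE = 10.75

MSE = (1/4)((-1-0)² + (3--2)² + (0-4)² + (3-2)²) = (1/4)(1 + 25 + 16 + 1) = 10.75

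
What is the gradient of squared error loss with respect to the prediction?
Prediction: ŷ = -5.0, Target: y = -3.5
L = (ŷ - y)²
∂L/∂ŷ = -3.0

∂L/∂ŷ = 2(ŷ - y) = 2(-5.0 - -3.5) = 2(-1.5) = -3.0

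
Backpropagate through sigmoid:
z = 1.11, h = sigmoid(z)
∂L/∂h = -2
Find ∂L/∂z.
∂L/∂z = -0.3729

σ(1.11) = 0.7521
σ'(1.11) = σ(1.11)(1 - σ(1.11)) = 0.7521 × 0.2479 = 0.1864
∂L/∂z = ∂L/∂h · σ'(z) = -2 × 0.1864 = -0.3729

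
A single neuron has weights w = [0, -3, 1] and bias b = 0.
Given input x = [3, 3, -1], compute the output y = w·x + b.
y = -10

y = (0)(3) + (-3)(3) + (1)(-1) + 0 = -10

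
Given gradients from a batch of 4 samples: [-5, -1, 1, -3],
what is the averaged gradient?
Average gradient = -2

Average = (1/4)(-5 + -1 + 1 + -3) = -8/4 = -2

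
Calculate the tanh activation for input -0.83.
-0.6805

tanh(-0.83) = (e^(-0.83) - e^(0.83))/(e^(-0.83) + e^(0.83)) = -0.6805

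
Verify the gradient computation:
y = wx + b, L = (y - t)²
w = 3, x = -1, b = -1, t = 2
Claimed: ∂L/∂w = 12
Correct

y = (3)(-1) + -1 = -4
∂L/∂y = 2(y - t) = 2(-4 - 2) = -12
∂y/∂w = x = -1
∂L/∂w = -12 × -1 = 12

Claimed value: 12
Correct: The correct gradient is 12.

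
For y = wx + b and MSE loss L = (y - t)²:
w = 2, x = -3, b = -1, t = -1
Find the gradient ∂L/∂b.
∂L/∂b = -12

y = wx + b = (2)(-3) + -1 = -7
∂L/∂y = 2(y - t) = 2(-7 - -1) = -12
∂y/∂b = 1
∂L/∂b = ∂L/∂y · ∂y/∂b = -12 × 1 = -12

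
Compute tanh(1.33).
0.8692

tanh(1.33) = (e^(1.33) - e^(-1.33))/(e^(1.33) + e^(-1.33)) = 0.8692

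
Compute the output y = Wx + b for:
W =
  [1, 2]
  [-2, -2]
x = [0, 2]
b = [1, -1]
y = [5, -5]

Wx = [1×0 + 2×2, -2×0 + -2×2]
   = [4, -4]
y = Wx + b = [4 + 1, -4 + -1] = [5, -5]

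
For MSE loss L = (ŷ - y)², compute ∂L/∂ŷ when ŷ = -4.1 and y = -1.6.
∂L/∂ŷ = -5.0

∂L/∂ŷ = 2(ŷ - y) = 2(-4.1 - -1.6) = 2(-2.5) = -5.0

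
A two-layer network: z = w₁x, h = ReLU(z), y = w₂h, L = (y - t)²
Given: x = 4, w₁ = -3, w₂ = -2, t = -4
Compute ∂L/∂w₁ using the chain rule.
∂L/∂w₁ = 0

Forward pass:
z = w₁x = -3×4 = -12
h = ReLU(-12) = 0
y = w₂h = -2×0 = 0

Backward pass:
∂L/∂y = 2(y - t) = 2(0 - -4) = 8
∂y/∂h = w₂ = -2
∂h/∂z = 0 (ReLU derivative)
∂z/∂w₁ = x = 4

∂L/∂w₁ = 8 × -2 × 0 × 4 = 0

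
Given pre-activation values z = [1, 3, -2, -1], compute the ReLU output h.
h = [1, 3, 0, 0]

ReLU applied element-wise: max(0,1)=1, max(0,3)=3, max(0,-2)=0, max(0,-1)=0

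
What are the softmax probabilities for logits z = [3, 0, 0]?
p = [0.9094, 0.0453, 0.0453]

exp(z) = [20.09, 1, 1]
Sum = 22.09
p = [0.9094, 0.0453, 0.0453]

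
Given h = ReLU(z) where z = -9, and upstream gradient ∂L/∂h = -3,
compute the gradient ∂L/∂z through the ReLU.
∂L/∂z = 0

h = ReLU(-9) = 0
Since z < 0: ∂h/∂z = 0
∂L/∂z = ∂L/∂h · ∂h/∂z = -3 × 0 = 0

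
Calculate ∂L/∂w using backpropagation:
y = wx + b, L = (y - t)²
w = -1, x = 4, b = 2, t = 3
∂L/∂w = -40

y = wx + b = (-1)(4) + 2 = -2
∂L/∂y = 2(y - t) = 2(-2 - 3) = -10
∂y/∂w = x = 4
∂L/∂w = ∂L/∂y · ∂y/∂w = -10 × 4 = -40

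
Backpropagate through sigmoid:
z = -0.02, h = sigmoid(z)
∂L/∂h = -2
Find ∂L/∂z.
∂L/∂z = -0.5

σ(-0.02) = 0.495
σ'(-0.02) = σ(-0.02)(1 - σ(-0.02)) = 0.495 × 0.505 = 0.25
∂L/∂z = ∂L/∂h · σ'(z) = -2 × 0.25 = -0.5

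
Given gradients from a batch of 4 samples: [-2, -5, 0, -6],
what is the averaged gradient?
Average gradient = -3.25

Average = (1/4)(-2 + -5 + 0 + -6) = -13/4 = -3.25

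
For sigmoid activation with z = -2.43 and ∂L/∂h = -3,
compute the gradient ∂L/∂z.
∂L/∂z = -0.2231

σ(-2.43) = 0.08091
σ'(-2.43) = σ(-2.43)(1 - σ(-2.43)) = 0.08091 × 0.9191 = 0.07437
∂L/∂z = ∂L/∂h · σ'(z) = -3 × 0.07437 = -0.2231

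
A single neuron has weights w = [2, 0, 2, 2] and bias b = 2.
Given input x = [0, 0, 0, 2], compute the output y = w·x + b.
y = 6

y = (2)(0) + (0)(0) + (2)(0) + (2)(2) + 2 = 6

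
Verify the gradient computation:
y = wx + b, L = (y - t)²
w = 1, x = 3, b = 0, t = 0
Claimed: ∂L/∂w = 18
Correct

y = (1)(3) + 0 = 3
∂L/∂y = 2(y - t) = 2(3 - 0) = 6
∂y/∂w = x = 3
∂L/∂w = 6 × 3 = 18

Claimed value: 18
Correct: The correct gradient is 18.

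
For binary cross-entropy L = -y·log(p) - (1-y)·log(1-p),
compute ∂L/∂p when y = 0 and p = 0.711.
∂L/∂p = 3.46

∂L/∂p = -y/p + (1-y)/(1-p) = 0 + 1/0.289 = 3.46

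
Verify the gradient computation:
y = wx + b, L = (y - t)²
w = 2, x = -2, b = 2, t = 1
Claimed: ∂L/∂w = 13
Incorrect

y = (2)(-2) + 2 = -2
∂L/∂y = 2(y - t) = 2(-2 - 1) = -6
∂y/∂w = x = -2
∂L/∂w = -6 × -2 = 12

Claimed value: 13
Incorrect: The correct gradient is 12.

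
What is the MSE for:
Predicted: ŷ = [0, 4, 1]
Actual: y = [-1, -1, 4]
MSE = 11.67

MSE = (1/3)((0--1)² + (4--1)² + (1-4)²) = (1/3)(1 + 25 + 9) = 11.67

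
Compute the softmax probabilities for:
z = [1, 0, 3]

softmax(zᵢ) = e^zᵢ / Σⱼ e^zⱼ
p = [0.1142, 0.042, 0.8438]

exp(z) = [2.718, 1, 20.09]
Sum = 23.8
p = [0.1142, 0.042, 0.8438]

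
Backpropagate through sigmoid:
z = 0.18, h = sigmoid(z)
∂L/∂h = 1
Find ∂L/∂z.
∂L/∂z = 0.248

σ(0.18) = 0.5449
σ'(0.18) = σ(0.18)(1 - σ(0.18)) = 0.5449 × 0.4551 = 0.248
∂L/∂z = ∂L/∂h · σ'(z) = 1 × 0.248 = 0.248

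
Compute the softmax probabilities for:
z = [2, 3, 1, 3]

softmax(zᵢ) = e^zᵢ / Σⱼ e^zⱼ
p = [0.147, 0.3995, 0.0541, 0.3995]

exp(z) = [7.389, 20.09, 2.718, 20.09]
Sum = 50.28
p = [0.147, 0.3995, 0.0541, 0.3995]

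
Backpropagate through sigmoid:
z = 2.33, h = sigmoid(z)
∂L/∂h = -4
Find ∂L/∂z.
∂L/∂z = -0.3232

σ(2.33) = 0.9113
σ'(2.33) = σ(2.33)(1 - σ(2.33)) = 0.9113 × 0.08867 = 0.08081
∂L/∂z = ∂L/∂h · σ'(z) = -4 × 0.08081 = -0.3232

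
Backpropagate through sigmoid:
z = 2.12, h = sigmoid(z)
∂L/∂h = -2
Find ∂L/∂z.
∂L/∂z = -0.1914

σ(2.12) = 0.8928
σ'(2.12) = σ(2.12)(1 - σ(2.12)) = 0.8928 × 0.1072 = 0.09568
∂L/∂z = ∂L/∂h · σ'(z) = -2 × 0.09568 = -0.1914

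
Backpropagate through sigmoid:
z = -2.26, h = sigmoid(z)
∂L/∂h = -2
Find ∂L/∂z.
∂L/∂z = -0.1711

σ(-2.26) = 0.09449
σ'(-2.26) = σ(-2.26)(1 - σ(-2.26)) = 0.09449 × 0.9055 = 0.08556
∂L/∂z = ∂L/∂h · σ'(z) = -2 × 0.08556 = -0.1711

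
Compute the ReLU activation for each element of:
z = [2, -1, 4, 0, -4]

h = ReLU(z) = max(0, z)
h = [2, 0, 4, 0, 0]

ReLU applied element-wise: max(0,2)=2, max(0,-1)=0, max(0,4)=4, max(0,0)=0, max(0,-4)=0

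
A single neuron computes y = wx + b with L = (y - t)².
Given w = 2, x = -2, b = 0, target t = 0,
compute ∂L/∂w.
∂L/∂w = 16

y = wx + b = (2)(-2) + 0 = -4
∂L/∂y = 2(y - t) = 2(-4 - 0) = -8
∂y/∂w = x = -2
∂L/∂w = ∂L/∂y · ∂y/∂w = -8 × -2 = 16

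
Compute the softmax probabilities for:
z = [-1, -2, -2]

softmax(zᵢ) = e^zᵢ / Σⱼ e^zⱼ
p = [0.5761, 0.2119, 0.2119]

exp(z) = [0.3679, 0.1353, 0.1353]
Sum = 0.6386
p = [0.5761, 0.2119, 0.2119]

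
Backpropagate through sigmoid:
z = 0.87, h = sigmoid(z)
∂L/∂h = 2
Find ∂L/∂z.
∂L/∂z = 0.4162

σ(0.87) = 0.7047
σ'(0.87) = σ(0.87)(1 - σ(0.87)) = 0.7047 × 0.2953 = 0.2081
∂L/∂z = ∂L/∂h · σ'(z) = 2 × 0.2081 = 0.4162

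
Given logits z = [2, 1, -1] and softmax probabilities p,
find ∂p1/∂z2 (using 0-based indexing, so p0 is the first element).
∂p1/∂z2 = -0.009113

p = softmax(z) = [0.7054, 0.2595, 0.03512]
p1 = 0.2595, p2 = 0.03512

∂p1/∂z2 = -p1 × p2 = -0.2595 × 0.03512 = -0.009113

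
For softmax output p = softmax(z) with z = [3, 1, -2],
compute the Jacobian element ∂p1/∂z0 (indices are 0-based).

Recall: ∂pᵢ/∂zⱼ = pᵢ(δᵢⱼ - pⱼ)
∂p1/∂z0 = -0.1038

p = softmax(z) = [0.8756, 0.1185, 0.0059]
p1 = 0.1185, p0 = 0.8756

∂p1/∂z0 = -p1 × p0 = -0.1185 × 0.8756 = -0.1038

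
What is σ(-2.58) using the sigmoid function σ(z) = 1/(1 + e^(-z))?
0.07044

sigmoid(-2.58) = 1/(1 + e^(2.58)) = 1/(1 + 13.2) = 0.07044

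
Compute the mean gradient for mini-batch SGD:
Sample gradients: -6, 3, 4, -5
Average gradient = -1

Average = (1/4)(-6 + 3 + 4 + -5) = -4/4 = -1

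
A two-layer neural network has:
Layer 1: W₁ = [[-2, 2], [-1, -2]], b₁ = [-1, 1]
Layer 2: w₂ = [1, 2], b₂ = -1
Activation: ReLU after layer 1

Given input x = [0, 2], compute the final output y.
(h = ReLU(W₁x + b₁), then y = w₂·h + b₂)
y = 2

Layer 1 pre-activation: z₁ = [3, -3]
After ReLU: h = [3, 0]
Layer 2 output: y = 1×3 + 2×0 + -1 = 2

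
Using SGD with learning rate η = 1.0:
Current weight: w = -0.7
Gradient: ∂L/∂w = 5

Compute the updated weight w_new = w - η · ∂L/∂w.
w_new = -5.7

w_new = w - η·∂L/∂w = -0.7 - 1.0×(5) = -0.7 - (5) = -5.7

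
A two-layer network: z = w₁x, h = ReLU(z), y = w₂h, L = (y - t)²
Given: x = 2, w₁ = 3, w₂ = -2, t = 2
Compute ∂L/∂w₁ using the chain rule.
∂L/∂w₁ = 112

Forward pass:
z = w₁x = 3×2 = 6
h = ReLU(6) = 6
y = w₂h = -2×6 = -12

Backward pass:
∂L/∂y = 2(y - t) = 2(-12 - 2) = -28
∂y/∂h = w₂ = -2
∂h/∂z = 1 (ReLU derivative)
∂z/∂w₁ = x = 2

∂L/∂w₁ = -28 × -2 × 1 × 2 = 112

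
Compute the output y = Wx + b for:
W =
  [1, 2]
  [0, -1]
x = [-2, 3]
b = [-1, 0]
y = [3, -3]

Wx = [1×-2 + 2×3, 0×-2 + -1×3]
   = [4, -3]
y = Wx + b = [4 + -1, -3 + 0] = [3, -3]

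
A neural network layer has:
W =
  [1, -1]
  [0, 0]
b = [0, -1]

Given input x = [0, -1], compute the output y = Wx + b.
y = [1, -1]

Wx = [1×0 + -1×-1, 0×0 + 0×-1]
   = [1, 0]
y = Wx + b = [1 + 0, 0 + -1] = [1, -1]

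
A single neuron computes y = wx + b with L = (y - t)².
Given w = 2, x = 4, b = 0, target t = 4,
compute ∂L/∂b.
∂L/∂b = 8

y = wx + b = (2)(4) + 0 = 8
∂L/∂y = 2(y - t) = 2(8 - 4) = 8
∂y/∂b = 1
∂L/∂b = ∂L/∂y · ∂y/∂b = 8 × 1 = 8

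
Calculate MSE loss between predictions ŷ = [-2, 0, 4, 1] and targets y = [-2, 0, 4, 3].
MSE = 1

MSE = (1/4)((-2--2)² + (0-0)² + (4-4)² + (1-3)²) = (1/4)(0 + 0 + 0 + 4) = 1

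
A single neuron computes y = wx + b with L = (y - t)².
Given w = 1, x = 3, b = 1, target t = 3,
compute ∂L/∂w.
∂L/∂w = 6

y = wx + b = (1)(3) + 1 = 4
∂L/∂y = 2(y - t) = 2(4 - 3) = 2
∂y/∂w = x = 3
∂L/∂w = ∂L/∂y · ∂y/∂w = 2 × 3 = 6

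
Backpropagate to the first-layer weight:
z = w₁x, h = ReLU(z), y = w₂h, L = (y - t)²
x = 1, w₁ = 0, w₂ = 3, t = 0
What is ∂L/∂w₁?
∂L/∂w₁ = 0

Forward pass:
z = w₁x = 0×1 = 0
h = ReLU(0) = 0
y = w₂h = 3×0 = 0

Backward pass:
∂L/∂y = 2(y - t) = 2(0 - 0) = 0
∂y/∂h = w₂ = 3
∂h/∂z = 0 (ReLU derivative)
∂z/∂w₁ = x = 1

∂L/∂w₁ = 0 × 3 × 0 × 1 = 0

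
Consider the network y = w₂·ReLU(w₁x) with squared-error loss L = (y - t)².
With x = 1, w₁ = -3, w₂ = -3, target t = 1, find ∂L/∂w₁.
∂L/∂w₁ = 0

Forward pass:
z = w₁x = -3×1 = -3
h = ReLU(-3) = 0
y = w₂h = -3×0 = 0

Backward pass:
∂L/∂y = 2(y - t) = 2(0 - 1) = -2
∂y/∂h = w₂ = -3
∂h/∂z = 0 (ReLU derivative)
∂z/∂w₁ = x = 1

∂L/∂w₁ = -2 × -3 × 0 × 1 = 0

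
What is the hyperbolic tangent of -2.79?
-0.9925

tanh(-2.79) = (e^(-2.79) - e^(2.79))/(e^(-2.79) + e^(2.79)) = -0.9925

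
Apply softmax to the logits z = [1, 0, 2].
p = [0.2447, 0.09, 0.6652]

exp(z) = [2.718, 1, 7.389]
Sum = 11.11
p = [0.2447, 0.09, 0.6652]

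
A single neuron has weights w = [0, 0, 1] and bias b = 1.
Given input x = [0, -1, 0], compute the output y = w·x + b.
y = 1

y = (0)(0) + (0)(-1) + (1)(0) + 1 = 1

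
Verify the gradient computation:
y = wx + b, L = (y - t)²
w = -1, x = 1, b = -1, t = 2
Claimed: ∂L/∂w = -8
Correct

y = (-1)(1) + -1 = -2
∂L/∂y = 2(y - t) = 2(-2 - 2) = -8
∂y/∂w = x = 1
∂L/∂w = -8 × 1 = -8

Claimed value: -8
Correct: The correct gradient is -8.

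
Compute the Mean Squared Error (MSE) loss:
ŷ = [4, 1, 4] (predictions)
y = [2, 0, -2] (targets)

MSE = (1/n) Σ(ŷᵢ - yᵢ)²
MSE = 13.67

MSE = (1/3)((4-2)² + (1-0)² + (4--2)²) = (1/3)(4 + 1 + 36) = 13.67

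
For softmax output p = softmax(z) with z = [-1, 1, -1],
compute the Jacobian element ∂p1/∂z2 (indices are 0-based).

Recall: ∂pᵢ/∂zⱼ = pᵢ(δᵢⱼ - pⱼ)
∂p1/∂z2 = -0.08382

p = softmax(z) = [0.1065, 0.787, 0.1065]
p1 = 0.787, p2 = 0.1065

∂p1/∂z2 = -p1 × p2 = -0.787 × 0.1065 = -0.08382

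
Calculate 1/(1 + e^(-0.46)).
0.613

sigmoid(0.46) = 1/(1 + e^(-0.46)) = 1/(1 + 0.6313) = 0.613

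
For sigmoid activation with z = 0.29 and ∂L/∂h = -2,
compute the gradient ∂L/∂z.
∂L/∂z = -0.4896

σ(0.29) = 0.572
σ'(0.29) = σ(0.29)(1 - σ(0.29)) = 0.572 × 0.428 = 0.2448
∂L/∂z = ∂L/∂h · σ'(z) = -2 × 0.2448 = -0.4896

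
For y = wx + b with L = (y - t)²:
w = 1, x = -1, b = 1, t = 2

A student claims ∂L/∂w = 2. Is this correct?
Incorrect

y = (1)(-1) + 1 = 0
∂L/∂y = 2(y - t) = 2(0 - 2) = -4
∂y/∂w = x = -1
∂L/∂w = -4 × -1 = 4

Claimed value: 2
Incorrect: The correct gradient is 4.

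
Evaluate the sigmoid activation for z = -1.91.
0.129

sigmoid(-1.91) = 1/(1 + e^(1.91)) = 1/(1 + 6.753) = 0.129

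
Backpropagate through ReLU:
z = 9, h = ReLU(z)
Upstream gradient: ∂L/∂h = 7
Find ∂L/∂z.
∂L/∂z = 7

h = ReLU(9) = 9
Since z > 0: ∂h/∂z = 1
∂L/∂z = ∂L/∂h · ∂h/∂z = 7 × 1 = 7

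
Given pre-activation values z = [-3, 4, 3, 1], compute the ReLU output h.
h = [0, 4, 3, 1]

ReLU applied element-wise: max(0,-3)=0, max(0,4)=4, max(0,3)=3, max(0,1)=1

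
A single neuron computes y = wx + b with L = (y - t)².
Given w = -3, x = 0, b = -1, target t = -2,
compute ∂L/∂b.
∂L/∂b = 2

y = wx + b = (-3)(0) + -1 = -1
∂L/∂y = 2(y - t) = 2(-1 - -2) = 2
∂y/∂b = 1
∂L/∂b = ∂L/∂y · ∂y/∂b = 2 × 1 = 2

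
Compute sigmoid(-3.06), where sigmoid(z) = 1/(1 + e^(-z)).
0.04479

sigmoid(-3.06) = 1/(1 + e^(3.06)) = 1/(1 + 21.33) = 0.04479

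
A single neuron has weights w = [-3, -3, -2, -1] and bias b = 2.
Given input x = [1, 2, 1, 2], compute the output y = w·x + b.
y = -11

y = (-3)(1) + (-3)(2) + (-2)(1) + (-1)(2) + 2 = -11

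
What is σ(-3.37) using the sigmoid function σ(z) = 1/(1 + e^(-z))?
0.03325

sigmoid(-3.37) = 1/(1 + e^(3.37)) = 1/(1 + 29.08) = 0.03325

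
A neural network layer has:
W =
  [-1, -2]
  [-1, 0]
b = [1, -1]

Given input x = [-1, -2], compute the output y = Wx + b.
y = [6, 0]

Wx = [-1×-1 + -2×-2, -1×-1 + 0×-2]
   = [5, 1]
y = Wx + b = [5 + 1, 1 + -1] = [6, 0]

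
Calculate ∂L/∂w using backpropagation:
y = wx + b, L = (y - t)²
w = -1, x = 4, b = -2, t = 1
∂L/∂w = -56

y = wx + b = (-1)(4) + -2 = -6
∂L/∂y = 2(y - t) = 2(-6 - 1) = -14
∂y/∂w = x = 4
∂L/∂w = ∂L/∂y · ∂y/∂w = -14 × 4 = -56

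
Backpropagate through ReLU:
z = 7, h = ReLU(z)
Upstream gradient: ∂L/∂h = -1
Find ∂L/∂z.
∂L/∂z = -1

h = ReLU(7) = 7
Since z > 0: ∂h/∂z = 1
∂L/∂z = ∂L/∂h · ∂h/∂z = -1 × 1 = -1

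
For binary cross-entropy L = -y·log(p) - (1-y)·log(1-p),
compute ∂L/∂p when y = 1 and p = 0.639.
∂L/∂p = -1.565

∂L/∂p = -y/p + (1-y)/(1-p) = -1/0.639 + 0 = -1.565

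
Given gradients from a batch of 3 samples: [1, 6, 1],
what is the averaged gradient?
Average gradient = 2.667

Average = (1/3)(1 + 6 + 1) = 8/3 = 2.667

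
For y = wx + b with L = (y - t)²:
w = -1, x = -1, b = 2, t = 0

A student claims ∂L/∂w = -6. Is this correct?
Correct

y = (-1)(-1) + 2 = 3
∂L/∂y = 2(y - t) = 2(3 - 0) = 6
∂y/∂w = x = -1
∂L/∂w = 6 × -1 = -6

Claimed value: -6
Correct: The correct gradient is -6.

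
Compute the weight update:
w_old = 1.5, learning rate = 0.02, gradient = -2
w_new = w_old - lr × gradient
w_new = 1.54

w_new = w - η·∂L/∂w = 1.5 - 0.02×(-2) = 1.5 - (-0.04) = 1.54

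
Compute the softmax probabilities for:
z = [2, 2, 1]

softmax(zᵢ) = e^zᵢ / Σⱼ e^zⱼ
p = [0.4223, 0.4223, 0.1554]

exp(z) = [7.389, 7.389, 2.718]
Sum = 17.5
p = [0.4223, 0.4223, 0.1554]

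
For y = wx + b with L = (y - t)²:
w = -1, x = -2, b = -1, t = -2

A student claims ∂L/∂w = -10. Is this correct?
Incorrect

y = (-1)(-2) + -1 = 1
∂L/∂y = 2(y - t) = 2(1 - -2) = 6
∂y/∂w = x = -2
∂L/∂w = 6 × -2 = -12

Claimed value: -10
Incorrect: The correct gradient is -12.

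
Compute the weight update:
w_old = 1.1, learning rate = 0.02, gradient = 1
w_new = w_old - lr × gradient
w_new = 1.08

w_new = w - η·∂L/∂w = 1.1 - 0.02×(1) = 1.1 - (0.02) = 1.08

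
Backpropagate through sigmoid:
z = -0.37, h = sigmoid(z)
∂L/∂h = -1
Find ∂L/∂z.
∂L/∂z = -0.2416

σ(-0.37) = 0.4085
σ'(-0.37) = σ(-0.37)(1 - σ(-0.37)) = 0.4085 × 0.5915 = 0.2416
∂L/∂z = ∂L/∂h · σ'(z) = -1 × 0.2416 = -0.2416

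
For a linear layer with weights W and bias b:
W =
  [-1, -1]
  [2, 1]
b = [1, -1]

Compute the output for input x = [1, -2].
y = [2, -1]

Wx = [-1×1 + -1×-2, 2×1 + 1×-2]
   = [1, 0]
y = Wx + b = [1 + 1, 0 + -1] = [2, -1]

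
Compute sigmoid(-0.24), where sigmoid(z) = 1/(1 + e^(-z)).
0.4403

sigmoid(-0.24) = 1/(1 + e^(0.24)) = 1/(1 + 1.271) = 0.4403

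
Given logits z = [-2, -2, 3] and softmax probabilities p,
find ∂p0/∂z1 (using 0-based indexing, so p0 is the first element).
∂p0/∂z1 = -4.42e-05

p = softmax(z) = [0.006648, 0.006648, 0.9867]
p0 = 0.006648, p1 = 0.006648

∂p0/∂z1 = -p0 × p1 = -0.006648 × 0.006648 = -4.42e-05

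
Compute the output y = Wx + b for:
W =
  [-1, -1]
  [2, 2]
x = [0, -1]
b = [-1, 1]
y = [0, -1]

Wx = [-1×0 + -1×-1, 2×0 + 2×-1]
   = [1, -2]
y = Wx + b = [1 + -1, -2 + 1] = [0, -1]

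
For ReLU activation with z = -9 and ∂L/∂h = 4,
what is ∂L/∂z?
∂L/∂z = 0

h = ReLU(-9) = 0
Since z < 0: ∂h/∂z = 0
∂L/∂z = ∂L/∂h · ∂h/∂z = 4 × 0 = 0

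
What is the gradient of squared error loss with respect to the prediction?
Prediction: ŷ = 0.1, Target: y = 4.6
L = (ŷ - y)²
∂L/∂ŷ = -9.0

∂L/∂ŷ = 2(ŷ - y) = 2(0.1 - 4.6) = 2(-4.5) = -9.0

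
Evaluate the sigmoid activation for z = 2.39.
0.9161

sigmoid(2.39) = 1/(1 + e^(-2.39)) = 1/(1 + 0.09163) = 0.9161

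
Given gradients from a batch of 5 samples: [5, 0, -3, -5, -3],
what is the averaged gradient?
Average gradient = -1.2

Average = (1/5)(5 + 0 + -3 + -5 + -3) = -6/5 = -1.2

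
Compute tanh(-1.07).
-0.7895

tanh(-1.07) = (e^(-1.07) - e^(1.07))/(e^(-1.07) + e^(1.07)) = -0.7895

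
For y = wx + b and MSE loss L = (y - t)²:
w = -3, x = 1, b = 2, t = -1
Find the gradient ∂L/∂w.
∂L/∂w = 0

y = wx + b = (-3)(1) + 2 = -1
∂L/∂y = 2(y - t) = 2(-1 - -1) = 0
∂y/∂w = x = 1
∂L/∂w = ∂L/∂y · ∂y/∂w = 0 × 1 = 0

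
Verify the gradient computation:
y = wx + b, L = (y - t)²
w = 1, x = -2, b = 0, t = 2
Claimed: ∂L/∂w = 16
Correct

y = (1)(-2) + 0 = -2
∂L/∂y = 2(y - t) = 2(-2 - 2) = -8
∂y/∂w = x = -2
∂L/∂w = -8 × -2 = 16

Claimed value: 16
Correct: The correct gradient is 16.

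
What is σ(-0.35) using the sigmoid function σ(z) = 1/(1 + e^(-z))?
0.4134

sigmoid(-0.35) = 1/(1 + e^(0.35)) = 1/(1 + 1.419) = 0.4134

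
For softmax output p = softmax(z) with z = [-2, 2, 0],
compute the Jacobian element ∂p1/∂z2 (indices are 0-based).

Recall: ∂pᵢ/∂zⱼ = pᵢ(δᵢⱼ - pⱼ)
∂p1/∂z2 = -0.1017

p = softmax(z) = [0.01588, 0.8668, 0.1173]
p1 = 0.8668, p2 = 0.1173

∂p1/∂z2 = -p1 × p2 = -0.8668 × 0.1173 = -0.1017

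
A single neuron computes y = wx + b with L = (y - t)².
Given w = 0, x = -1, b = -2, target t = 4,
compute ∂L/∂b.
∂L/∂b = -12

y = wx + b = (0)(-1) + -2 = -2
∂L/∂y = 2(y - t) = 2(-2 - 4) = -12
∂y/∂b = 1
∂L/∂b = ∂L/∂y · ∂y/∂b = -12 × 1 = -12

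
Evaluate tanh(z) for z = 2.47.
0.9858

tanh(2.47) = (e^(2.47) - e^(-2.47))/(e^(2.47) + e^(-2.47)) = 0.9858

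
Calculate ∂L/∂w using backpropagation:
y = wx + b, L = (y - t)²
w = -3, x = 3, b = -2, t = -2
∂L/∂w = -54

y = wx + b = (-3)(3) + -2 = -11
∂L/∂y = 2(y - t) = 2(-11 - -2) = -18
∂y/∂w = x = 3
∂L/∂w = ∂L/∂y · ∂y/∂w = -18 × 3 = -54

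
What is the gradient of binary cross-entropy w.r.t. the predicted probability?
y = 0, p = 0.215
∂L/∂p = 1.274

∂L/∂p = -y/p + (1-y)/(1-p) = 0 + 1/0.785 = 1.274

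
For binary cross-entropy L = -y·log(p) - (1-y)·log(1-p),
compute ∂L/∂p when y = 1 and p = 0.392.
∂L/∂p = -2.551

∂L/∂p = -y/p + (1-y)/(1-p) = -1/0.392 + 0 = -2.551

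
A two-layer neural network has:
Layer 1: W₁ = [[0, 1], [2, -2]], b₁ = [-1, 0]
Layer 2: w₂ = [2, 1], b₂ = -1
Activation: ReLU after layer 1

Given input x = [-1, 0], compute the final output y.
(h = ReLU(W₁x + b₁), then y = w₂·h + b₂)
y = -1

Layer 1 pre-activation: z₁ = [-1, -2]
After ReLU: h = [0, 0]
Layer 2 output: y = 2×0 + 1×0 + -1 = -1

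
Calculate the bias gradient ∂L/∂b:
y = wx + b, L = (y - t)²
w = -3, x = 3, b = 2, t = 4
∂L/∂b = -22

y = wx + b = (-3)(3) + 2 = -7
∂L/∂y = 2(y - t) = 2(-7 - 4) = -22
∂y/∂b = 1
∂L/∂b = ∂L/∂y · ∂y/∂b = -22 × 1 = -22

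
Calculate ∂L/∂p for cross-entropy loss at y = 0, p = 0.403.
∂L/∂p = 1.675

∂L/∂p = -y/p + (1-y)/(1-p) = 0 + 1/0.597 = 1.675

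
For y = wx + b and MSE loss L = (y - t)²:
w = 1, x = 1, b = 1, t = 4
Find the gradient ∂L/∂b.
∂L/∂b = -4

y = wx + b = (1)(1) + 1 = 2
∂L/∂y = 2(y - t) = 2(2 - 4) = -4
∂y/∂b = 1
∂L/∂b = ∂L/∂y · ∂y/∂b = -4 × 1 = -4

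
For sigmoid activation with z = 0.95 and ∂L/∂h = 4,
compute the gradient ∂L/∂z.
∂L/∂z = 0.8044

σ(0.95) = 0.7211
σ'(0.95) = σ(0.95)(1 - σ(0.95)) = 0.7211 × 0.2789 = 0.2011
∂L/∂z = ∂L/∂h · σ'(z) = 4 × 0.2011 = 0.8044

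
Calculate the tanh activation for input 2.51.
0.9869

tanh(2.51) = (e^(2.51) - e^(-2.51))/(e^(2.51) + e^(-2.51)) = 0.9869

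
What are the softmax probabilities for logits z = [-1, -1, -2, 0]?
p = [0.1966, 0.1966, 0.0723, 0.5344]

exp(z) = [0.3679, 0.3679, 0.1353, 1]
Sum = 1.871
p = [0.1966, 0.1966, 0.0723, 0.5344]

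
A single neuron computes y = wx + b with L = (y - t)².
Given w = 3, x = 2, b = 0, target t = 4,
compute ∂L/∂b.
∂L/∂b = 4

y = wx + b = (3)(2) + 0 = 6
∂L/∂y = 2(y - t) = 2(6 - 4) = 4
∂y/∂b = 1
∂L/∂b = ∂L/∂y · ∂y/∂b = 4 × 1 = 4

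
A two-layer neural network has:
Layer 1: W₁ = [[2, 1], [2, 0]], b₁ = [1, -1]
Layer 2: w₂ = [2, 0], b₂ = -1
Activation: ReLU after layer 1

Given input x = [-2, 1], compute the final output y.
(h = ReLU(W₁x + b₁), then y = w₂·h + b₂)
y = -1

Layer 1 pre-activation: z₁ = [-2, -5]
After ReLU: h = [0, 0]
Layer 2 output: y = 2×0 + 0×0 + -1 = -1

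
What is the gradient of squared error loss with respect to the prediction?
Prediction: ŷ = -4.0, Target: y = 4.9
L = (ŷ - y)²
∂L/∂ŷ = -17.8

∂L/∂ŷ = 2(ŷ - y) = 2(-4.0 - 4.9) = 2(-8.9) = -17.8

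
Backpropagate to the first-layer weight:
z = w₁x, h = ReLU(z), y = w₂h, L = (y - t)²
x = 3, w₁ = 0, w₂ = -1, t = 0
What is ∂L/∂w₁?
∂L/∂w₁ = 0

Forward pass:
z = w₁x = 0×3 = 0
h = ReLU(0) = 0
y = w₂h = -1×0 = 0

Backward pass:
∂L/∂y = 2(y - t) = 2(0 - 0) = 0
∂y/∂h = w₂ = -1
∂h/∂z = 0 (ReLU derivative)
∂z/∂w₁ = x = 3

∂L/∂w₁ = 0 × -1 × 0 × 3 = 0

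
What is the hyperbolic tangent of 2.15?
0.9732

tanh(2.15) = (e^(2.15) - e^(-2.15))/(e^(2.15) + e^(-2.15)) = 0.9732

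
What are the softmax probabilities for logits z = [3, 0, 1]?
p = [0.8438, 0.042, 0.1142]

exp(z) = [20.09, 1, 2.718]
Sum = 23.8
p = [0.8438, 0.042, 0.1142]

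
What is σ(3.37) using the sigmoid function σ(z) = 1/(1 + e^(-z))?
0.9668

sigmoid(3.37) = 1/(1 + e^(-3.37)) = 1/(1 + 0.03439) = 0.9668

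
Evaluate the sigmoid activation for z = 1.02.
0.735

sigmoid(1.02) = 1/(1 + e^(-1.02)) = 1/(1 + 0.3606) = 0.735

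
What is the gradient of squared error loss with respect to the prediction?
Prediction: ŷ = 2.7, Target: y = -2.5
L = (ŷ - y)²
∂L/∂ŷ = 10.4

∂L/∂ŷ = 2(ŷ - y) = 2(2.7 - -2.5) = 2(5.2) = 10.4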